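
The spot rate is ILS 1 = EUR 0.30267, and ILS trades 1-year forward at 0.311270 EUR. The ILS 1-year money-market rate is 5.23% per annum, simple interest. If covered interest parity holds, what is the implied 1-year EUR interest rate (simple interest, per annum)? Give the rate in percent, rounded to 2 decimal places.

8.22%

T = 1 year.
CIP gives F = S · g_EUR/g_ILS, so g_EUR/g_ILS = 0.31127/0.30267 = 1.0284138.
ILS growth factor: 1 + 0.0523×1 = 1.052300.
Hence g_EUR = 1.0821998.
(1.0821998 − 1)/T = 0.082200, i.e. 8.22%.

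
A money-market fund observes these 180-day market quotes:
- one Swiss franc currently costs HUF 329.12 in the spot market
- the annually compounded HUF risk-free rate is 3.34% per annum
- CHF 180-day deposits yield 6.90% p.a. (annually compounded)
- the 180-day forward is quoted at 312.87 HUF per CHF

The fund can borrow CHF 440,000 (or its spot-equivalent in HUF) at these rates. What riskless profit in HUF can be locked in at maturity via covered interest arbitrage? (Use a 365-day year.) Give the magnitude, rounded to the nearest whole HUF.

T = 180/365 years.
Route A — deposit CHF, sell forward: 440,000 × 1.03345215492 × 312.87 = HUF 142,267,917.31.
Route B — convert at spot, deposit HUF: 440,000 × 329.12 × 1.01633410513 = HUF 147,178,187.50.
The quoted forward undervalues CHF, so borrow CHF, convert to HUF at spot, deposit the HUF at 3.34%, and buy CHF forward at 312.87 to cover the loan.
Profit = 147,178,187.50 − 142,267,917.31 = HUF 4,910,270.

HUF 4,910,270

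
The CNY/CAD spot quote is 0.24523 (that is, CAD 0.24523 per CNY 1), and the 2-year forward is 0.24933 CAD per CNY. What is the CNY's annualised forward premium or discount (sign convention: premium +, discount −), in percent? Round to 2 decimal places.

T = 2 years.
Period premium: (0.24933 − 0.24523)/0.24523 = 0.0167190.
Annualise by dividing by T: 0.0167190 / 2 = 0.008360 → 0.84%.

+0.84%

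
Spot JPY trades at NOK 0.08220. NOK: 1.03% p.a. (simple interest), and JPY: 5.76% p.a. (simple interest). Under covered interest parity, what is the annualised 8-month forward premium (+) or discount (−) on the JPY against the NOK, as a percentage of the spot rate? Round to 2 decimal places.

-4.56%

T = 8/12 years.
No-arbitrage forward: 0.0822 × 1.0068667 / 1.038400 = 0.07970382 NOK/JPY.
Annualised premium = (F − S)/S × (1/T) = (0.07970382 − 0.0822)/0.0822 ÷ (8/12) = -4.56%.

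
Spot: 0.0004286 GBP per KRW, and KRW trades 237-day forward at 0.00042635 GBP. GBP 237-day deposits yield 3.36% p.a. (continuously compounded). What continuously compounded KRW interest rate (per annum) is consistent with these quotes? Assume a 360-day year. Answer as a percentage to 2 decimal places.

T = 237/360 years.
CIP gives F = S · g_GBP/g_KRW, so g_GBP/g_KRW = 0.00042635/0.0004286 = 0.9947503.
The GBP side grows by e^(0.0336×237/360) = 1.0223665.
That pins the KRW growth at 1.0277619.
Take logs: ln 1.0277619 / (237/360) = 0.041595, so 4.16%.

4.16%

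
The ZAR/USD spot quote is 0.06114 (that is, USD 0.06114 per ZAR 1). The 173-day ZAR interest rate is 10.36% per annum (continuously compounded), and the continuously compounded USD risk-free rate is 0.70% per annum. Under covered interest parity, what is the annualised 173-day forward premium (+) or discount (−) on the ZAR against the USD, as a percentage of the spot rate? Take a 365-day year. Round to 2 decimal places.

T = 173/365 years.
F = S · g_USD/g_ZAR = 0.06114 × 1.0033233/1.0503291 = 0.05840378.
(F − S)/S ÷ T = (0.05840378 − 0.06114)/0.06114/(173/365) = -0.094422 → -9.44%.

-9.44%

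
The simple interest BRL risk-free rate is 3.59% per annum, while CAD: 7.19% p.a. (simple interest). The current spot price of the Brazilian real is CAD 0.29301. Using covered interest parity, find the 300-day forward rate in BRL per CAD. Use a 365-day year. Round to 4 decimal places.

3.3175

T = 300/365 years.
CAD accumulates by 1 + 0.0719×300/365 = 1.0590959.
Growth of 1 BRL over T: 1 + 0.0359×300/365 = 1.0295068.
Forward (CAD per BRL) = 0.29301 × 1.0590959 / 1.0295068 = 0.3014314.
Invert for BRL per CAD: 1 / 0.3014314 = 3.3175.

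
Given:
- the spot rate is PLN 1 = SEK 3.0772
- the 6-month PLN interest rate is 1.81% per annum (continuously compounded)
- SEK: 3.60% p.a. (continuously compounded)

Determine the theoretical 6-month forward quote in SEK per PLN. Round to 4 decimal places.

3.1049

T = 6/12 years.
SEK growth factor: e^(0.0360×6/12) = 1.018163.
PLN accumulates by e^(0.0181×6/12) = 1.0090911.
Forward (SEK per PLN) = 3.0772 × 1.018163 / 1.0090911 = 3.104865.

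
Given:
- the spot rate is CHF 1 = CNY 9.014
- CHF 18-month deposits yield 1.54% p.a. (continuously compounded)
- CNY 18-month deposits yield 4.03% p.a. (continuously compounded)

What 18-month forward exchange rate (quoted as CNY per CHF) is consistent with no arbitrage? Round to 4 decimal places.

T = 18/12 years.
CNY growth factor: e^(0.0403×18/12) = 1.0623145.
Growth of 1 CHF over T: e^(0.0154×18/12) = 1.0233689.
CIP: F = S · (grow CNY)/(grow CHF) = 9.014 × 1.0623145/1.0233689 = 9.357039 CNY per CHF.

9.3570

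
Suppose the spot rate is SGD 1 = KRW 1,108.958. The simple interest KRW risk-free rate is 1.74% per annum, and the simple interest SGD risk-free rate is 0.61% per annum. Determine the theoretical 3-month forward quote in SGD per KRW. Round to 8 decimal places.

T = 3/12 years.
KRW accumulates by 1 + 0.0174×3/12 = 1.004350.
SGD accumulates by 1 + 0.0061×3/12 = 1.001525.
So F = 1108.958 × 1.004350 / 1.001525 = 1112.086 (KRW/SGD).
Quoted the other way: 1/1112.086 = 0.00089921 SGD per KRW.

0.00089921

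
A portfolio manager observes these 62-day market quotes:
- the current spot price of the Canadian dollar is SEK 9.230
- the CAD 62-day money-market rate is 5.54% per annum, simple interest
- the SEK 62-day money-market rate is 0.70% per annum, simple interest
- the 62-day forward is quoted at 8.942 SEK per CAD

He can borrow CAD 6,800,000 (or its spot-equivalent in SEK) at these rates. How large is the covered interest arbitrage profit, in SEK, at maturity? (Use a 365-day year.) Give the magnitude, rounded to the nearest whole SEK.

SEK 1,460,823

T = 62/365 years.
Route A — deposit CAD, sell forward: 6,800,000 × 1.009410411 × 8.942 = SEK 61,377,805.69.
Route B — convert at spot, deposit SEK: 6,800,000 × 9.230 × 1.0011890411 = SEK 62,838,628.98.
The quoted forward undervalues CAD, so borrow CAD, convert to SEK at spot, deposit the SEK at 0.70%, and buy CAD forward at 8.942 to cover the loan.
The gap between the two covered legs is SEK 1,460,823.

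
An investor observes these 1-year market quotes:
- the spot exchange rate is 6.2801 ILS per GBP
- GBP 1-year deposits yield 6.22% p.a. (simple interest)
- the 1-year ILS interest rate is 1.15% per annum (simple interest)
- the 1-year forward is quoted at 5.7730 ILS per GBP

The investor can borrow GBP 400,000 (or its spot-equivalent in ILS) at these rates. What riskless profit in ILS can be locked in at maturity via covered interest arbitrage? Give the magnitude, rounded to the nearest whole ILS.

T = 1 year.
Invest the GBP and cover forward: 400,000 × 1.062200 × 5.7730 = ILS 2,452,832.24.
Convert at spot and invest in ILS: 400,000 × 6.2801 × 1.011500 = ILS 2,540,928.46.
The quoted forward undervalues GBP, so borrow GBP, convert to ILS at spot, deposit the ILS at 1.15%, and buy GBP forward at 5.7730 to cover the loan.
The gap between the two covered legs is ILS 88,096.

ILS 88,096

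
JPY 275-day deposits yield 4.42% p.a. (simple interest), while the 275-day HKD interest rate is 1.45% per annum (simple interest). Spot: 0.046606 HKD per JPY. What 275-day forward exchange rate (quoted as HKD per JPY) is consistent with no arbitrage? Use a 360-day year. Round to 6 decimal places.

0.045583

T = 275/360 years.
HKD growth factor: 1 + 0.0145×275/360 = 1.0110764.
JPY growth factor: 1 + 0.0442×275/360 = 1.0337639.
Forward (HKD per JPY) = 0.046606 × 1.0110764 / 1.0337639 = 0.04558316.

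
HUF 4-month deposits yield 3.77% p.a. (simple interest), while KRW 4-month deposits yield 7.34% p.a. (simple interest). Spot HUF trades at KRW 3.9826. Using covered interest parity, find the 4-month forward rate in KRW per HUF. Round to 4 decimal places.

T = 4/12 years.
KRW growth factor: 1 + 0.0734×4/12 = 1.0244667.
Growth of 1 HUF over T: 1 + 0.0377×4/12 = 1.0125667.
CIP: F = S · (grow KRW)/(grow HUF) = 3.9826 × 1.0244667/1.0125667 = 4.029405 KRW per HUF.

4.0294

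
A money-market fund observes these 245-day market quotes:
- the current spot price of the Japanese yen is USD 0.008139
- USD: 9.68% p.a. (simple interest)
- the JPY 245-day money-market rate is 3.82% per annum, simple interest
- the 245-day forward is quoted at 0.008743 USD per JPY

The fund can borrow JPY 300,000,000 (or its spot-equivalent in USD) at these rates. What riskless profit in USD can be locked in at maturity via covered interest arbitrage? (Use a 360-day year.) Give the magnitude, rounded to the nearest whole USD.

USD 88,534

T = 245/360 years.
Invest the JPY and cover forward: 300,000,000 × 1.025997222 × 0.008743 = USD 2,691,088.11.
Convert at spot and invest in USD: 300,000,000 × 0.008139 × 1.065877778 = USD 2,602,553.77.
The quoted forward overvalues JPY, so borrow USD, buy JPY at spot, deposit the JPY at 3.82%, and sell the proceeds forward at 0.008743.
Profit = 2,691,088.11 − 2,602,553.77 = USD 88,534.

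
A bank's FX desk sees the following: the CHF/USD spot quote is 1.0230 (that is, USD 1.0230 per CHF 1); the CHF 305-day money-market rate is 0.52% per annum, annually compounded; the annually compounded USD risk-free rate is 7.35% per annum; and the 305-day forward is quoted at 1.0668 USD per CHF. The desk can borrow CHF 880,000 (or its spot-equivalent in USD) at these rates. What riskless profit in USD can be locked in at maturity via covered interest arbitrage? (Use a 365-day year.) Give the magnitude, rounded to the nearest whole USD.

USD 12,344

T = 305/365 years.
Invest the CHF and cover forward: 880,000 × 1.00434335 × 1.0668 = USD 942,861.47.
Convert at spot and invest in USD: 880,000 × 1.0230 × 1.06105696 = USD 955,205.92.
The quoted forward undervalues CHF, so borrow CHF, convert to USD at spot, deposit the USD at 7.35%, and buy CHF forward at 1.0668 to cover the loan.
Arbitrage profit = |942,861.47 − 955,205.92| = USD 12,344.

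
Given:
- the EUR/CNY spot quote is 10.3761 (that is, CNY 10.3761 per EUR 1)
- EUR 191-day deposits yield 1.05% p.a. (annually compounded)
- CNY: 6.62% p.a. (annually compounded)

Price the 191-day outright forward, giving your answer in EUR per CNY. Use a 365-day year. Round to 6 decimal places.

0.093707

T = 191/365 years.
CNY accumulates by (1 + 0.0662)^(191/365) = 1.0341121.
EUR accumulates by (1 + 0.0105)^(191/365) = 1.0054808.
CIP: F = S · (grow CNY)/(grow EUR) = 10.3761 × 1.0341121/1.0054808 = 10.67156 CNY per EUR.
Invert for EUR per CNY: 1 / 10.67156 = 0.093707.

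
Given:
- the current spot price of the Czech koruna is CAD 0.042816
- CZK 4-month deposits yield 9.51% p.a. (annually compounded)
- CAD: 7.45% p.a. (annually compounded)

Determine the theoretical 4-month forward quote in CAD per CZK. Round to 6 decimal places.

T = 4/12 years.
Growth of 1 CAD over T: (1 + 0.0745)^(4/12) = 1.024241.
CZK accumulates by (1 + 0.0951)^(4/12) = 1.0307451.
Forward (CAD per CZK) = 0.042816 × 1.024241 / 1.0307451 = 0.04254583.

0.042546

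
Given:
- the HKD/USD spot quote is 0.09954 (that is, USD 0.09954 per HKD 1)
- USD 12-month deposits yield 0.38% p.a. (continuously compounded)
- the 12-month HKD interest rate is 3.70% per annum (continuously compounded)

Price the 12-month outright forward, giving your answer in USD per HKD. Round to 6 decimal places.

T = 1 year.
USD growth factor: e^(0.0038×1) = 1.0038072.
Growth of 1 HKD over T: e^(0.0370×1) = 1.037693.
CIP: F = S · (grow USD)/(grow HKD) = 0.09954 × 1.0038072/1.037693 = 0.09628953 USD per HKD.

0.096290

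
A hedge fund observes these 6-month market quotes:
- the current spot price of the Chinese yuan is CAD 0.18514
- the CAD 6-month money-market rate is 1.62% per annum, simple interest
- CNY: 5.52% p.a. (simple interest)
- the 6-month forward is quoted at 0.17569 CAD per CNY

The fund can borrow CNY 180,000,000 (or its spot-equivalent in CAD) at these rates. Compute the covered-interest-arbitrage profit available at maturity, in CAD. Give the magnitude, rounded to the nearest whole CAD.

CAD 1,098,106

T = 6/12 years.
Keep in CNY, deliver into the forward: 180,000,000·1.027600·0.17569 = CAD 32,497,027.92.
Swap to CAD now, deposit: 180,000,000·0.18514·1.008100 = CAD 33,595,134.12.
The quoted forward undervalues CNY, so borrow CNY, convert to CAD at spot, deposit the CAD at 1.62%, and buy CNY forward at 0.17569 to cover the loan.
Arbitrage profit = |32,497,027.92 − 33,595,134.12| = CAD 1,098,106.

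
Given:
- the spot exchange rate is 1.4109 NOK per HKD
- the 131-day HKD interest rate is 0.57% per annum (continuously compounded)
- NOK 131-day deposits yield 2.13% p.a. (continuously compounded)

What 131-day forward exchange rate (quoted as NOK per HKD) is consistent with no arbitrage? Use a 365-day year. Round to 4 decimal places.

1.4188

T = 131/365 years.
Growth of 1 NOK over T: e^(0.0213×131/365) = 1.007674.
Growth of 1 HKD over T: e^(0.0057×131/365) = 1.0020478.
Forward (NOK per HKD) = 1.4109 × 1.007674 / 1.0020478 = 1.418822.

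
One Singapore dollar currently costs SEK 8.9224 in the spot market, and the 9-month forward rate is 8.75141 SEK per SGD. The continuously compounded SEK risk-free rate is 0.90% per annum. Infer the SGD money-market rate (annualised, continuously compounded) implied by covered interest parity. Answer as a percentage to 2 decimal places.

T = 9/12 years.
F/S = 8.75141/8.9224 = 0.9808359 = (growth of SEK) / (growth of SGD).
The SEK side grows by e^(0.0090×9/12) = 1.0067728.
So the SGD growth factor = 1.0264437.
Take logs: ln 1.0264437 / (9/12) = 0.034800, so 3.48%.

3.48%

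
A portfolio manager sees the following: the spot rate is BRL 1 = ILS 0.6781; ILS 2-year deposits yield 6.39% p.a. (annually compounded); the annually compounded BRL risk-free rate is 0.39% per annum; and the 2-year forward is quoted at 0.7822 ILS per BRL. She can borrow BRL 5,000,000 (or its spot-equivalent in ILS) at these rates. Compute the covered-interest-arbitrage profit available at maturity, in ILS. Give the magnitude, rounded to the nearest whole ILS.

T = 2 years.
Keep in BRL, deliver into the forward: 5,000,000·1.00781521·0.7822 = ILS 3,941,565.29.
Swap to ILS now, deposit: 5,000,000·0.6781·1.13188321 = ILS 3,837,650.02.
The quoted forward overvalues BRL, so borrow ILS, buy BRL at spot, deposit the BRL at 0.39%, and sell the proceeds forward at 0.7822.
The gap between the two covered legs is ILS 103,915.

ILS 103,915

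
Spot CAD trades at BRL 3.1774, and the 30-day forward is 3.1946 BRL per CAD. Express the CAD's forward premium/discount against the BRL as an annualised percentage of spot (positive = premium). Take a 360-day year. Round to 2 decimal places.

+6.50%

T = 30/360 years.
CAD trades forward at +0.54132% vs spot over the period.
×(1/T) gives 6.50% p.a.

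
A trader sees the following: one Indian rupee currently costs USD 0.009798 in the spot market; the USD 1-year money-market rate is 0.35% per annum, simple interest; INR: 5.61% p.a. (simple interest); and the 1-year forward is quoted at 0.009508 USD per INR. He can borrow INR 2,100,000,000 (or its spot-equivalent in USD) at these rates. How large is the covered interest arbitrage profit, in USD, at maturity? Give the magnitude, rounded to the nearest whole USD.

USD 439,122

T = 1 year.
Route A — deposit INR, sell forward: 2,100,000,000 × 1.056100 × 0.009508 = USD 21,086,937.48.
Route B — convert at spot, deposit USD: 2,100,000,000 × 0.009798 × 1.003500 = USD 20,647,815.30.
The quoted forward overvalues INR, so borrow USD, buy INR at spot, deposit the INR at 5.61%, and sell the proceeds forward at 0.009508.
The gap between the two covered legs is USD 439,122.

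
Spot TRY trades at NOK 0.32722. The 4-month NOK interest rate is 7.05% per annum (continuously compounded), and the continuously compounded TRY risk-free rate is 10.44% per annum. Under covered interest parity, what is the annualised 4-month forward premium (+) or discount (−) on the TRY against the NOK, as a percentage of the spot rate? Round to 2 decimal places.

T = 4/12 years.
F = S · g_NOK/g_TRY = 0.32722 × 1.0237783/1.0354126 = 0.32354323.
Annualised premium = (F − S)/S × (1/T) = (0.32354323 − 0.32722)/0.32722 ÷ (4/12) = -3.37%.

-3.37%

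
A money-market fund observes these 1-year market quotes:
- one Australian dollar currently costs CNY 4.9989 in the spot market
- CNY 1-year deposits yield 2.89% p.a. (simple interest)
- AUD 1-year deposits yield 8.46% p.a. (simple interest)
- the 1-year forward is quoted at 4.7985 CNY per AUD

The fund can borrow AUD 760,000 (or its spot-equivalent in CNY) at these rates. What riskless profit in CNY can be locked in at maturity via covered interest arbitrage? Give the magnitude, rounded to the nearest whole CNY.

CNY 46,425

T = 1 year.
Invest the AUD and cover forward: 760,000 × 1.084600 × 4.7985 = CNY 3,955,384.36.
Convert at spot and invest in CNY: 760,000 × 4.9989 × 1.028900 = CNY 3,908,959.84.
The quoted forward overvalues AUD, so borrow CNY, buy AUD at spot, deposit the AUD at 8.46%, and sell the proceeds forward at 4.7985.
Profit = 3,955,384.36 − 3,908,959.84 = CNY 46,425.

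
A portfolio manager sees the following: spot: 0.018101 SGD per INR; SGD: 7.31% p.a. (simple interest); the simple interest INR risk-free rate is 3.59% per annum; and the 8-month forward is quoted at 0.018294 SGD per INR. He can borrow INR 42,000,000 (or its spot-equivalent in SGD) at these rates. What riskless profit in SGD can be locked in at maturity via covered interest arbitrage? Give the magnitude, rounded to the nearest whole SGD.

SGD 10,554

T = 8/12 years.
Keep in INR, deliver into the forward: 42,000,000·1.02393333·0.018294 = SGD 786,737.13.
Swap to SGD now, deposit: 42,000,000·0.018101·1.04873333 = SGD 797,291.12.
The quoted forward undervalues INR, so borrow INR, convert to SGD at spot, deposit the SGD at 7.31%, and buy INR forward at 0.018294 to cover the loan.
Arbitrage profit = |786,737.13 − 797,291.12| = SGD 10,554.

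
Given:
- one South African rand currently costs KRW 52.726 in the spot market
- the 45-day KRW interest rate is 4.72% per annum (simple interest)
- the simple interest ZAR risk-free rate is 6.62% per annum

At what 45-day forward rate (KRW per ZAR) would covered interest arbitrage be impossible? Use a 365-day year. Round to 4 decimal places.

T = 45/365 years.
Growth of 1 KRW over T: 1 + 0.0472×45/365 = 1.00581918.
ZAR growth factor: 1 + 0.0662×45/365 = 1.00816164.
CIP: F = S · (grow KRW)/(grow ZAR) = 52.726 × 1.00581918/1.00816164 = 52.603491 KRW per ZAR.

52.6035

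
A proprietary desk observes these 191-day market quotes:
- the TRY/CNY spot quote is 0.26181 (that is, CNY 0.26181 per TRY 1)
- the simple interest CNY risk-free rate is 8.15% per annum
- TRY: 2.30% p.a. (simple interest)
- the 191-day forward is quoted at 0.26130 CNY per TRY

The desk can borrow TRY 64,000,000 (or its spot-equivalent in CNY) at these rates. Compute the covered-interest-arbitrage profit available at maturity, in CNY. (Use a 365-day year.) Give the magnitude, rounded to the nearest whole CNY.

T = 191/365 years.
Route A — deposit TRY, sell forward: 64,000,000 × 1.0120356164 × 0.26130 = CNY 16,924,474.02.
Route B — convert at spot, deposit CNY: 64,000,000 × 0.26181 × 1.0426479452 = CNY 17,470,442.15.
The quoted forward undervalues TRY, so borrow TRY, convert to CNY at spot, deposit the CNY at 8.15%, and buy TRY forward at 0.26130 to cover the loan.
The gap between the two covered legs is CNY 545,968.

CNY 545,968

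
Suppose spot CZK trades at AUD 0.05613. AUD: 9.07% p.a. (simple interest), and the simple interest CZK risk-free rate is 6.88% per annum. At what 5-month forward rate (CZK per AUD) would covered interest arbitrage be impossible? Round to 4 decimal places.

17.6591

T = 5/12 years.
AUD growth factor: 1 + 0.0907×5/12 = 1.03779167.
CZK accumulates by 1 + 0.0688×5/12 = 1.02866667.
Forward (AUD per CZK) = 0.05613 × 1.03779167 / 1.02866667 = 0.056627913.
Invert for CZK per AUD: 1 / 0.056627913 = 17.6591.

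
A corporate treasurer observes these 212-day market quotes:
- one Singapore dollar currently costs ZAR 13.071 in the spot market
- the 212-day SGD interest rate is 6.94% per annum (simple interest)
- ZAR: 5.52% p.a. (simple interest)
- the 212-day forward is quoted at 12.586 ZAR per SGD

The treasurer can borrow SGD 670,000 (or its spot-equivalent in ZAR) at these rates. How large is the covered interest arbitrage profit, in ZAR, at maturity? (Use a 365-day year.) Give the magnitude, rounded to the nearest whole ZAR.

ZAR 265,819

T = 212/365 years.
Invest the SGD and cover forward: 670,000 × 1.040309041 × 12.586 = ZAR 8,772,530.83.
Convert at spot and invest in ZAR: 670,000 × 13.071 × 1.03206137 = ZAR 9,038,349.69.
The quoted forward undervalues SGD, so borrow SGD, convert to ZAR at spot, deposit the ZAR at 5.52%, and buy SGD forward at 12.586 to cover the loan.
Profit = 9,038,349.69 − 8,772,530.83 = ZAR 265,819.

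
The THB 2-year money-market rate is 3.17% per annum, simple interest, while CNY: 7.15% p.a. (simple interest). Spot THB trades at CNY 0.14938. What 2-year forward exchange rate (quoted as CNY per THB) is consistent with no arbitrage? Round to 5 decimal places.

0.16056

T = 2 years.
Growth of 1 CNY over T: 1 + 0.0715×2 = 1.143000.
Growth of 1 THB over T: 1 + 0.0317×2 = 1.063400.
CIP: F = S · (grow CNY)/(grow THB) = 0.14938 × 1.143000/1.063400 = 0.1605617 CNY per THB.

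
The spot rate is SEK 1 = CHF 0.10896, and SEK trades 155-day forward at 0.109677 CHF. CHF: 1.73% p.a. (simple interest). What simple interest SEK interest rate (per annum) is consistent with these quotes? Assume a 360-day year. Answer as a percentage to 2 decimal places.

0.20%

T = 155/360 years.
By CIP, F/S equals the CHF-to-SEK growth ratio: 0.109677/0.10896 = 1.0065804.
The CHF side grows by 1 + 0.0173×155/360 = 1.0074486.
Hence g_SEK = 1.0008625.
r = (1.0008625 − 1)/(155/360) = 0.002003 → 0.20%.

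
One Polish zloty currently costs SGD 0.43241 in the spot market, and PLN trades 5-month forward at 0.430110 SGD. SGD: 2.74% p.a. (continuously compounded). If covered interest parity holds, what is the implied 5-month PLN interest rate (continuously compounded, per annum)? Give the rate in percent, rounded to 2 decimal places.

T = 5/12 years.
CIP gives F = S · g_SGD/g_PLN, so g_SGD/g_PLN = 0.43011/0.43241 = 0.9946810.
The SGD side grows by e^(0.0274×5/12) = 1.0114821.
Hence g_PLN = 1.0168909.
r = ln(1.0168909)/(5/12) = 0.040200 → 4.02%.

4.02%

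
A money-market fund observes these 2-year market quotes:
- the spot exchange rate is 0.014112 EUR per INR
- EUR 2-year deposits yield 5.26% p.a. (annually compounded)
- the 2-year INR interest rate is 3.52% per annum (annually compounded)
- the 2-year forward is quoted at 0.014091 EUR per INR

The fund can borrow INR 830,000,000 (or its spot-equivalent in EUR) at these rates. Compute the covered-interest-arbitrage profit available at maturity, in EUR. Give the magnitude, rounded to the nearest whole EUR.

EUR 444,184

T = 2 years.
Route A — deposit INR, sell forward: 830,000,000 × 1.07163904 × 0.014091 = EUR 12,533,386.54.
Route B — convert at spot, deposit EUR: 830,000,000 × 0.014112 × 1.10796676 = EUR 12,977,570.34.
The quoted forward undervalues INR, so borrow INR, convert to EUR at spot, deposit the EUR at 5.26%, and buy INR forward at 0.014091 to cover the loan.
Profit = 12,977,570.34 − 12,533,386.54 = EUR 444,184.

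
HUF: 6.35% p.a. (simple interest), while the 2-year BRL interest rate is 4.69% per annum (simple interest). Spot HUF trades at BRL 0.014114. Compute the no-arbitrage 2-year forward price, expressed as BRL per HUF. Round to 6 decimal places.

T = 2 years.
Growth of 1 BRL over T: 1 + 0.0469×2 = 1.093800.
Growth of 1 HUF over T: 1 + 0.0635×2 = 1.127000.
CIP: F = S · (grow BRL)/(grow HUF) = 0.014114 × 1.093800/1.127000 = 0.01369822 BRL per HUF.

0.013698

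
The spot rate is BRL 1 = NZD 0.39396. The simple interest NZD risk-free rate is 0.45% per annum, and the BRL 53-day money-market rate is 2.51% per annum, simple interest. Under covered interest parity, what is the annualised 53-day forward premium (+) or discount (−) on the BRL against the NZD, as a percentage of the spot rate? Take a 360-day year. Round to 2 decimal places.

T = 53/360 years.
CIP forward (NZD per BRL) = 0.39396 × 1.0006625/1.0036953 = 0.39276960.
Annualised premium = (F − S)/S × (1/T) = (0.39276960 − 0.39396)/0.39396 ÷ (53/360) = -2.05%.

-2.05%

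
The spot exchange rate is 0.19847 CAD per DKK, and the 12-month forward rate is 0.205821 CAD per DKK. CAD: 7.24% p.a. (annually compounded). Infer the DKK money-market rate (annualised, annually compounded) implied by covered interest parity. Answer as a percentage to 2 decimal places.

3.41%

T = 1 year.
F/S = 0.205821/0.19847 = 1.0370383 = (growth of CAD) / (growth of DKK).
CAD growth factor: (1 + 0.0724)^1 = 1.072400.
That pins the DKK growth at 1.0340987.
Annualise: 1.0340987^(1/1) − 1 = 0.034099 = 3.41%.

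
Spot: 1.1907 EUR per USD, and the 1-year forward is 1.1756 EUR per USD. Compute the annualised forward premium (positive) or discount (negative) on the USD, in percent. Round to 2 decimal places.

T = 1 year.
Period premium: (1.1756 − 1.1907)/1.1907 = -0.0126816.
×(1/T) gives -1.27% p.a.

-1.27%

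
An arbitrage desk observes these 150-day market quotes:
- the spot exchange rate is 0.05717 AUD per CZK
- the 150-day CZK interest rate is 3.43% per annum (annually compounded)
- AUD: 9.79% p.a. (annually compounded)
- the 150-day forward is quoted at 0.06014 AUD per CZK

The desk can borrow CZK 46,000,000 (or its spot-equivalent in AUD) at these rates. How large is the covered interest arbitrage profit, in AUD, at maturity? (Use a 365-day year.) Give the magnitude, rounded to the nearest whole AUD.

AUD 72,325

T = 150/365 years.
Route A — deposit CZK, sell forward: 46,000,000 × 1.013956024 × 0.06014 = AUD 2,805,048.50.
Route B — convert at spot, deposit AUD: 46,000,000 × 0.05717 × 1.039129413 = AUD 2,732,723.31.
The quoted forward overvalues CZK, so borrow AUD, buy CZK at spot, deposit the CZK at 3.43%, and sell the proceeds forward at 0.06014.
Profit = 2,805,048.50 − 2,732,723.31 = AUD 72,325.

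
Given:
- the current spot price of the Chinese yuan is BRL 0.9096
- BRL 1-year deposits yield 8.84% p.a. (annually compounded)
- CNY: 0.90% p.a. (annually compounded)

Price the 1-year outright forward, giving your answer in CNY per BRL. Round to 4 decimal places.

T = 1 year.
BRL accumulates by (1 + 0.0884)^1 = 1.088400.
Growth of 1 CNY over T: (1 + 0.0090)^1 = 1.009000.
CIP: F = S · (grow BRL)/(grow CNY) = 0.9096 × 1.088400/1.009000 = 0.9811780 BRL per CNY.
Quoted the other way: 1/0.9811780 = 1.0192 CNY per BRL.

1.0192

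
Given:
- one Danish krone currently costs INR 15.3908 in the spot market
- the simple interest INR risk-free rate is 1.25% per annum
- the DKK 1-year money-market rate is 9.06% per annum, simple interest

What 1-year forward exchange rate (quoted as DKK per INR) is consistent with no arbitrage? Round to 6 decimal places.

0.069986

T = 1 year.
INR growth factor: 1 + 0.0125×1 = 1.012500.
DKK accumulates by 1 + 0.0906×1 = 1.090600.
CIP: F = S · (grow INR)/(grow DKK) = 15.3908 × 1.012500/1.090600 = 14.28863 INR per DKK.
Quoted the other way: 1/14.28863 = 0.069986 DKK per INR.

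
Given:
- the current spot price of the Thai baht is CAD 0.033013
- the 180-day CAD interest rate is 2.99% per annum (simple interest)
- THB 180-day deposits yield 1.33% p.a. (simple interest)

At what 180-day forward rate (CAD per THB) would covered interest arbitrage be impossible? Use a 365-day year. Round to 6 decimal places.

T = 180/365 years.
Growth of 1 CAD over T: 1 + 0.0299×180/365 = 1.0147452.
Growth of 1 THB over T: 1 + 0.0133×180/365 = 1.0065589.
So F = 0.033013 × 1.0147452 / 1.0065589 = 0.03328149 (CAD/THB).

0.033281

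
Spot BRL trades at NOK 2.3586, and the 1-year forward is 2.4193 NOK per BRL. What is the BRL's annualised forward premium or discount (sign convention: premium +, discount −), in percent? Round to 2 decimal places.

T = 1 year.
(F − S)/S = (2.4193 − 2.3586)/2.3586 = 0.0257356.
×(1/T) gives 2.57% p.a.

+2.57%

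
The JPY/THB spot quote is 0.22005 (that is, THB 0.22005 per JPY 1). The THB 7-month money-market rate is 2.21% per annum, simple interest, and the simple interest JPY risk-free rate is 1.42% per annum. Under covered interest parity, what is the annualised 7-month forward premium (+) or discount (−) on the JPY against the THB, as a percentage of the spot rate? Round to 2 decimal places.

+0.78%

T = 7/12 years.
F = S · g_THB/g_JPY = 0.22005 × 1.0128917/1.0082833 = 0.22105575.
Annualised premium = (F − S)/S × (1/T) = (0.22105575 − 0.22005)/0.22005 ÷ (7/12) = 0.78%.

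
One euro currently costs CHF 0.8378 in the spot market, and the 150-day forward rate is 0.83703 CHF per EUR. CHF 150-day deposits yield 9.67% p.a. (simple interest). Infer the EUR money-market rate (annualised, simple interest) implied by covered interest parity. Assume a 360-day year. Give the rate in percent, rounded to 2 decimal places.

T = 150/360 years.
CIP gives F = S · g_CHF/g_EUR, so g_CHF/g_EUR = 0.83703/0.8378 = 0.9990809.
CHF growth factor: 1 + 0.0967×150/360 = 1.0402917.
Hence g_EUR = 1.0412487.
(1.0412487 − 1)/T = 0.098997, i.e. 9.90%.

9.90%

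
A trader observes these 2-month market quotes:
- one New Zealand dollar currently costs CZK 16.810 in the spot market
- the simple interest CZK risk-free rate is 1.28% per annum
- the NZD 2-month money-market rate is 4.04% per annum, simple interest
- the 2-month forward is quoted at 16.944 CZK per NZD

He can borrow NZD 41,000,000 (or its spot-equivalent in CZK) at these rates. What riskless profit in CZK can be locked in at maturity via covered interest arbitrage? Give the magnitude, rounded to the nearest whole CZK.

T = 2/12 years.
Route A — deposit NZD, sell forward: 41,000,000 × 1.00673333333 × 16.944 = CZK 699,381,673.60.
Route B — convert at spot, deposit CZK: 41,000,000 × 16.810 × 1.00213333333 = CZK 690,680,314.66.
The quoted forward overvalues NZD, so borrow CZK, buy NZD at spot, deposit the NZD at 4.04%, and sell the proceeds forward at 16.944.
Arbitrage profit = |699,381,673.60 − 690,680,314.66| = CZK 8,701,359.

CZK 8,701,359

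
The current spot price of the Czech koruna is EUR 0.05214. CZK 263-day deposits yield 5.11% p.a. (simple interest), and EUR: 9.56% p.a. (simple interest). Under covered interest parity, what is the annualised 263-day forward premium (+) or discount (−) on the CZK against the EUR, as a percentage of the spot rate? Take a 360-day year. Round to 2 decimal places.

T = 263/360 years.
F = S · g_EUR/g_CZK = 0.05214 × 1.0698411/1.0373314 = 0.05377405.
(F − S)/S ÷ T = (0.05377405 − 0.05214)/0.05214/(263/360) = 0.042898 → 4.29%.

+4.29%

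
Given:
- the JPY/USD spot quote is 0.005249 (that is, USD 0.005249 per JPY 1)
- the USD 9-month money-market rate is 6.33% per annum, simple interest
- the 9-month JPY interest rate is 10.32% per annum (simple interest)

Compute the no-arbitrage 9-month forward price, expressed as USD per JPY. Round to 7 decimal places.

T = 9/12 years.
USD growth factor: 1 + 0.0633×9/12 = 1.047475.
JPY accumulates by 1 + 0.1032×9/12 = 1.077400.
So F = 0.005249 × 1.047475 / 1.077400 = 0.005103208 (USD/JPY).

0.0051032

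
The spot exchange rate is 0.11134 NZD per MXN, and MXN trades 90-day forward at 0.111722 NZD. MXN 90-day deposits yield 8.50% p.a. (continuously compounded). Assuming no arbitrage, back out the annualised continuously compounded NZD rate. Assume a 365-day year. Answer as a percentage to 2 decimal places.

T = 90/365 years.
By CIP, F/S equals the NZD-to-MXN growth ratio: 0.111722/0.11134 = 1.0034309.
The MXN side grows by e^(0.0850×90/365) = 1.0211801.
So the NZD growth factor = 1.0246837.
r = ln(1.0246837)/(90/365) = 0.098891 → 9.89%.

9.89%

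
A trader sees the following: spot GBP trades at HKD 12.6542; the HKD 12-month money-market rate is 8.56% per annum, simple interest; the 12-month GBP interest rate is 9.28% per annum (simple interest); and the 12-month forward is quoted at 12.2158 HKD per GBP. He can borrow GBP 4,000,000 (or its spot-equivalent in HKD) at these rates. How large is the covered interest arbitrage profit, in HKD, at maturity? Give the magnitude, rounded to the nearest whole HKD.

T = 1 year.
Invest the GBP and cover forward: 4,000,000 × 1.092800 × 12.2158 = HKD 53,397,704.96.
Convert at spot and invest in HKD: 4,000,000 × 12.6542 × 1.085600 = HKD 54,949,598.08.
The quoted forward undervalues GBP, so borrow GBP, convert to HKD at spot, deposit the HKD at 8.56%, and buy GBP forward at 12.2158 to cover the loan.
Arbitrage profit = |53,397,704.96 − 54,949,598.08| = HKD 1,551,893.

HKD 1,551,893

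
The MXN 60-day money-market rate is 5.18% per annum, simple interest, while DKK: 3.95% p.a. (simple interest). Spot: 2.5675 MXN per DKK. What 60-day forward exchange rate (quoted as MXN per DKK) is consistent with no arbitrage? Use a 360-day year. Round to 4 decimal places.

2.5727

T = 60/360 years.
Growth of 1 MXN over T: 1 + 0.0518×60/360 = 1.0086333.
Growth of 1 DKK over T: 1 + 0.0395×60/360 = 1.0065833.
Forward (MXN per DKK) = 2.5675 × 1.0086333 / 1.0065833 = 2.572729.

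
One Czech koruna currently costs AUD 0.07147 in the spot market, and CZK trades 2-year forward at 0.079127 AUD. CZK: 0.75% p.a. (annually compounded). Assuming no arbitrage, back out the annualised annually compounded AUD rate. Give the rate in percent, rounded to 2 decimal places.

T = 2 years.
F/S = 0.079127/0.07147 = 1.1071359 = (growth of AUD) / (growth of CZK).
CZK growth factor: (1 + 0.0075)^2 = 1.0150563.
So the AUD growth factor = 1.1238053.
Annualise: 1.1238053^(1/2) − 1 = 0.060097 = 6.01%.

6.01%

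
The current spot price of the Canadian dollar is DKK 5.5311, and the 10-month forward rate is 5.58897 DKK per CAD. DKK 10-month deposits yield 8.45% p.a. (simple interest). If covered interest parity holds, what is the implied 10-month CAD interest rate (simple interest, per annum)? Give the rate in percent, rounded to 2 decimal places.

7.12%

T = 10/12 years.
By CIP, F/S equals the DKK-to-CAD growth ratio: 5.58897/5.5311 = 1.0104627.
DKK growth factor: 1 + 0.0845×10/12 = 1.0704167.
So the CAD growth factor = 1.0593332.
r = (1.0593332 − 1)/(10/12) = 0.071200 → 7.12%.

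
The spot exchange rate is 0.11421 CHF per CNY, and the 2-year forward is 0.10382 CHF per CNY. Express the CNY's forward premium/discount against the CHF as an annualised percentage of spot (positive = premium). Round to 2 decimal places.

-4.55%

T = 2 years.
Period premium: (0.10382 − 0.11421)/0.11421 = -0.0909728.
Annualise by dividing by T: -0.0909728 / 2 = -0.045486 → -4.55%.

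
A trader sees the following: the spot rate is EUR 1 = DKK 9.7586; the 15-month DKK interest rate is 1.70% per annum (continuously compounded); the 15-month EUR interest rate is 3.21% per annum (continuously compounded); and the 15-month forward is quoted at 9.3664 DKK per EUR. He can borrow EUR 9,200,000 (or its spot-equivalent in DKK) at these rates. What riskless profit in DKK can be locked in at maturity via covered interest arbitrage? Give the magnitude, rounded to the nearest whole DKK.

T = 15/12 years.
Keep in EUR, deliver into the forward: 9,200,000·1.0409408837·9.3664 = DKK 89,698,791.98.
Swap to DKK now, deposit: 9,200,000·9.7586·1.0214773891 = DKK 91,707,341.09.
The quoted forward undervalues EUR, so borrow EUR, convert to DKK at spot, deposit the DKK at 1.70%, and buy EUR forward at 9.3664 to cover the loan.
Profit = 91,707,341.09 − 89,698,791.98 = DKK 2,008,549.

DKK 2,008,549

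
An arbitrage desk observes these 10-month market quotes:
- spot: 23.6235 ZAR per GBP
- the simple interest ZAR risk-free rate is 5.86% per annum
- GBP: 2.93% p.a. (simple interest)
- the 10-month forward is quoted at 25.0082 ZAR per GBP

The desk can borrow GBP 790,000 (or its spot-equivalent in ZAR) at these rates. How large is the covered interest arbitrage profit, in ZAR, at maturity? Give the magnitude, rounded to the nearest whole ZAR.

ZAR 664,945

T = 10/12 years.
Keep in GBP, deliver into the forward: 790,000·1.0244166667·25.0082 = ZAR 20,238,865.34.
Swap to ZAR now, deposit: 790,000·23.6235·1.0488333333 = ZAR 19,573,920.26.
The quoted forward overvalues GBP, so borrow ZAR, buy GBP at spot, deposit the GBP at 2.93%, and sell the proceeds forward at 25.0082.
Profit = 20,238,865.34 − 19,573,920.26 = ZAR 664,945.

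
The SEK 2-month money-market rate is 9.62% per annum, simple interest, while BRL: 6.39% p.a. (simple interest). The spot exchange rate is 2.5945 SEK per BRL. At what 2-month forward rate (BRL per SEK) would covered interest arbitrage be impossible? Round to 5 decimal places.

0.38339

T = 2/12 years.
Growth of 1 SEK over T: 1 + 0.0962×2/12 = 1.0160333.
Growth of 1 BRL over T: 1 + 0.0639×2/12 = 1.010650.
So F = 2.5945 × 1.0160333 / 1.010650 = 2.608320 (SEK/BRL).
Invert for BRL per SEK: 1 / 2.608320 = 0.38339.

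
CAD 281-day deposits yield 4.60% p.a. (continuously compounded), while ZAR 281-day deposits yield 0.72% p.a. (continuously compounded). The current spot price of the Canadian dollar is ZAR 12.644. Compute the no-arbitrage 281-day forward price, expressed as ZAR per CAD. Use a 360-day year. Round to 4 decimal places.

T = 281/360 years.
ZAR accumulates by e^(0.0072×281/360) = 1.00563582.
Growth of 1 CAD over T: e^(0.0460×281/360) = 1.03655794.
So F = 12.644 × 1.00563582 / 1.03655794 = 12.266810 (ZAR/CAD).

12.2668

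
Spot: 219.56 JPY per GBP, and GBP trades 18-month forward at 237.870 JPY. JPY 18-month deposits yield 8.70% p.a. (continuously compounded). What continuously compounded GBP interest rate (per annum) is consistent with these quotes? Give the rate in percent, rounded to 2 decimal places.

T = 18/12 years.
F/S = 237.87/219.56 = 1.0833941 = (growth of JPY) / (growth of GBP).
JPY growth factor: e^(0.0870×18/12) = 1.1393979.
Hence g_GBP = 1.0516929.
r = ln(1.0516929)/(18/12) = 0.033601 → 3.36%.

3.36%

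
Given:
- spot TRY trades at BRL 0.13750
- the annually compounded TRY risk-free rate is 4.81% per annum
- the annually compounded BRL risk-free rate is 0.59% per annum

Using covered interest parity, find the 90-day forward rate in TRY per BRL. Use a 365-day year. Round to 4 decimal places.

T = 90/365 years.
BRL accumulates by (1 + 0.0059)^(90/365) = 1.0014516.
TRY growth factor: (1 + 0.0481)^(90/365) = 1.0116512.
CIP: F = S · (grow BRL)/(grow TRY) = 0.1375 × 1.0014516/1.0116512 = 0.1361137 BRL per TRY.
Quoted the other way: 1/0.1361137 = 7.3468 TRY per BRL.

7.3468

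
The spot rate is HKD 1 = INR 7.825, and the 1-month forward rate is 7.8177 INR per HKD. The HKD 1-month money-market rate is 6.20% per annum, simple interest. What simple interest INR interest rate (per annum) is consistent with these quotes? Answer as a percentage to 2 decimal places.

T = 1/12 years.
By CIP, F/S equals the INR-to-HKD growth ratio: 7.8177/7.825 = 0.9990671.
HKD growth factor: 1 + 0.0620×1/12 = 1.0051667.
So the INR growth factor = 1.004229.
(1.004229 − 1)/T = 0.050748, i.e. 5.07%.

5.07%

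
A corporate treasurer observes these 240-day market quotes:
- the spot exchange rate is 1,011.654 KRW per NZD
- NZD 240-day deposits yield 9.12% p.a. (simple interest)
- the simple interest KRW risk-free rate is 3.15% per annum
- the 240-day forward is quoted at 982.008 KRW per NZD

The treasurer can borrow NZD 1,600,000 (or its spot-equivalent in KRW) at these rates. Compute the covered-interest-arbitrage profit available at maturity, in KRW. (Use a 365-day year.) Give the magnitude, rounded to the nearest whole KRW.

T = 240/365 years.
Keep in NZD, deliver into the forward: 1,600,000·1.059967123288·982.008 = KRW 1,665,433,911.69.
Swap to KRW now, deposit: 1,600,000·1011.654·1.020712328767 = KRW 1,652,172,336.39.
The quoted forward overvalues NZD, so borrow KRW, buy NZD at spot, deposit the NZD at 9.12%, and sell the proceeds forward at 982.008.
Profit = 1,665,433,911.69 − 1,652,172,336.39 = KRW 13,261,575.

KRW 13,261,575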